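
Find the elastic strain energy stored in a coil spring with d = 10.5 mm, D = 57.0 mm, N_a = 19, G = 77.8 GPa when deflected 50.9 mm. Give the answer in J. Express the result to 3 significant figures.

k = Gd⁴/(8D³N_a) = (77.8×10³)(10.5⁴)/(8·57.0³·19) = 33.595 N/mm
U = ½kδ² = 0.5 × 33.595 × 50.9² = 43519 N·mm = 43.519 J

43.5 J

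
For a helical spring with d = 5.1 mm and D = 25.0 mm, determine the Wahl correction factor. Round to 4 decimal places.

1.3177

C = D/d = 25.0/5.1 = 4.9020
K_W = (4C−1)/(4C−4) + 0.615/C = 18.608/15.608 + 0.1255 = 1.3177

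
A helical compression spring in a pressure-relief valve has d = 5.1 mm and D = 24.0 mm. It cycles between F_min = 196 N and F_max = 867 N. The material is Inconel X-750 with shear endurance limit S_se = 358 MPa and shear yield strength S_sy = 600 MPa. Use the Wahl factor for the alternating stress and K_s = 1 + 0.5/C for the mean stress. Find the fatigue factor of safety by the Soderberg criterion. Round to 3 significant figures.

C = D/d = 24.0/5.1 = 4.7059; K_W = (4C−1)/(4C−4)+0.615/C = 1.3331; K_s = 1+0.5/C = 1.1062
F_a = (F_max−F_min)/2 = 335.5 N; F_m = (F_max+F_min)/2 = 531.5 N
τ_a = K_W·8F_aD/(πd³) = 1.3331 × 154.57 = 206.06 MPa
τ_m = K_s·8F_mD/(πd³) = 1.1062 × 244.87 = 270.89 MPa
Soderberg: 1/n_f = τ_a/S_se + τ_m/S_sy = 206.06/358 + 270.89/600 = 0.57558 + 0.45149 = 1.0271
n_f = 1/1.0271 = 0.9736

0.974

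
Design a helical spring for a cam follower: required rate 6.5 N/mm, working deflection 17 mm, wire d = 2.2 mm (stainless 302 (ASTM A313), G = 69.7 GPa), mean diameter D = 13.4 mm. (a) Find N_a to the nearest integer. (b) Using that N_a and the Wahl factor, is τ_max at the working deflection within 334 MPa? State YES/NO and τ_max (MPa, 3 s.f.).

N_a = Gd⁴/(8D³k) = (69.7×10³)(2.2⁴)/(8·13.4³·6.5) = 13.05 → N_a = 13
Actual rate k = Gd⁴/(8D³·13) = 6.5249 N/mm
Working load F = kδ = 6.5249·17 = 110.92 N
C = 13.4/2.2 = 6.0909; K_W = (4C−1)/(4C−4)+0.615/C = 1.2483
τ_max = K_W·8FD/(πd³) = 1.2483·355.47 = 443.73 MPa
τ_max > 334 MPa → exceeds allowable

(a) 13 coils; (b) NO, τ_max = 444 MPa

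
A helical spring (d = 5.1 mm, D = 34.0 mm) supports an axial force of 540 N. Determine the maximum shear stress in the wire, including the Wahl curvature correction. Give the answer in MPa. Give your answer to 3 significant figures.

432 MPa

Spring index C = D/d = 34.0/5.1 = 6.6667
K_W = (4C−1)/(4C−4) + 0.615/C = 25.667/22.667 + 0.0922 = 1.2246
τ₀ = 8FD/(πd³) = 8·540·34.0/(π·5.1³) = 146880/416.74 = 352.45 MPa
τ_max = K·τ₀ = 1.2246 × 352.45 = 431.62 MPa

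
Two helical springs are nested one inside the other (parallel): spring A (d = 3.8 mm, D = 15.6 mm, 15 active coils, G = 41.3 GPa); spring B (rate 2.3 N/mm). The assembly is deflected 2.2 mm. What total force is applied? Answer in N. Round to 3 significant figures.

46.6 N

k_A = Gd⁴/(8D³N_a) = (41.3×10³)(3.8⁴)/(8·15.6³·15) = 18.903 N/mm
Parallel: k_eq = 18.903 + 2.3 = 21.203 N/mm
F = k_eq·δ = 21.203·2.2 = 46.646 N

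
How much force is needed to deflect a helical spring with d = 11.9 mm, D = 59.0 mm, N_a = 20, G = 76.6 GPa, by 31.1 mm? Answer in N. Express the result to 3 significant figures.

1450 N

k = Gd⁴/(8D³N_a) = (76.6×10³)(11.9⁴)/(8·59.0³·20) = 46.746 N/mm
F = k·δ = 46.746 × 31.1 = 1453.8 N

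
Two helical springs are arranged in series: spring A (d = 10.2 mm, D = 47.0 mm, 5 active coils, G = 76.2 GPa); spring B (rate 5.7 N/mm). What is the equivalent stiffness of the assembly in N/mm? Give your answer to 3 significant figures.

5.54 N/mm

k_A = Gd⁴/(8D³N_a) = (76.2×10³)(10.2⁴)/(8·47.0³·5) = 198.61 N/mm
Series: 1/k_eq = 1/198.61 + 1/5.7 = 0.18047; k_eq = 5.541 N/mm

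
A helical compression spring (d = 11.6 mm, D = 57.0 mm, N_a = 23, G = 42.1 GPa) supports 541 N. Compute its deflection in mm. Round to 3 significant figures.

k = Gd⁴/(8D³N_a) = (42.1×10³)(11.6⁴)/(8·57.0³·23) = 22.37 N/mm
δ = F/k = 541 / 22.37 = 24.184 mm

24.2 mm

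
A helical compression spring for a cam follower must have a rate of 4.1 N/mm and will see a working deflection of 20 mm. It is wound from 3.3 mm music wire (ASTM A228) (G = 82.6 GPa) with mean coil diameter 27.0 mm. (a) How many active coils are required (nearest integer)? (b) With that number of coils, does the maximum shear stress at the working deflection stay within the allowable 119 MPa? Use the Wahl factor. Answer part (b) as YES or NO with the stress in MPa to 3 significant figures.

(a) 15 coils; (b) NO, τ_max = 187 MPa

N_a = Gd⁴/(8D³k) = (82.6×10³)(3.3⁴)/(8·27.0³·4.1) = 15.17 → N_a = 15
Actual rate k = Gd⁴/(8D³·15) = 4.1473 N/mm
Working load F = kδ = 4.1473·20 = 82.946 N
C = 27.0/3.3 = 8.1818; K_W = (4C−1)/(4C−4)+0.615/C = 1.1796
τ_max = K_W·8FD/(πd³) = 1.1796·158.69 = 187.19 MPa
τ_max > 119 MPa → exceeds allowable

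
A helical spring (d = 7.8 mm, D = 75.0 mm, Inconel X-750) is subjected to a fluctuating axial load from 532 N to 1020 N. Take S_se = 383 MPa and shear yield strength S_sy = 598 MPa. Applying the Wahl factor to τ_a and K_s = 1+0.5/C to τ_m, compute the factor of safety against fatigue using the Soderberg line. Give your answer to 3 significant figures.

1.18

C = D/d = 75.0/7.8 = 9.6154; K_W = (4C−1)/(4C−4)+0.615/C = 1.1510; K_s = 1+0.5/C = 1.0520
F_a = (F_max−F_min)/2 = 244 N; F_m = (F_max+F_min)/2 = 776 N
τ_a = K_W·8F_aD/(πd³) = 1.1510 × 98.199 = 113.03 MPa
τ_m = K_s·8F_mD/(πd³) = 1.0520 × 312.31 = 328.55 MPa
Soderberg: 1/n_f = τ_a/S_se + τ_m/S_sy = 113.03/383 + 328.55/598 = 0.29511 + 0.54941 = 0.84452
n_f = 1/0.84452 = 1.184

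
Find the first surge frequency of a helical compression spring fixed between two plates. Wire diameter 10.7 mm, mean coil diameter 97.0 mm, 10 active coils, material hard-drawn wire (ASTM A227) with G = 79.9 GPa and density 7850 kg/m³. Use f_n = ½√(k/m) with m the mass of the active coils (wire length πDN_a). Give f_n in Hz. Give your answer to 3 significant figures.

40.8 Hz

k = Gd⁴/(8D³N_a) = (79.9×10³)(10.7⁴)/(8·97.0³·10) = 14.344 N/mm = 14344 N/m
Wire length L = πDN_a = π·97.0·10 = 3047.3 mm
m = ρ·(πd²/4)·L = 7850 × 89.92×10⁻⁶ m² × 3.0473 m = 2.151 kg
f_n = ½√(k/m) = 0.5·√(14344/2.151) = 0.5·√(6668.5) = 40.83 Hz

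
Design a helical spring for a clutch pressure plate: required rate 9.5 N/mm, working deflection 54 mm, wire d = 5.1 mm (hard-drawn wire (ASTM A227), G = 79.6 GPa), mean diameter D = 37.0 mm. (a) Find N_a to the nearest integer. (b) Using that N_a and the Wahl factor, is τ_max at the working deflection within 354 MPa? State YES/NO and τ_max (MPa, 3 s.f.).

(a) 14 coils; (b) NO, τ_max = 439 MPa

N_a = Gd⁴/(8D³k) = (79.6×10³)(5.1⁴)/(8·37.0³·9.5) = 13.99 → N_a = 14
Actual rate k = Gd⁴/(8D³·14) = 9.4923 N/mm
Working load F = kδ = 9.4923·54 = 512.58 N
C = 37.0/5.1 = 7.2549; K_W = (4C−1)/(4C−4)+0.615/C = 1.2047
τ_max = K_W·8FD/(πd³) = 1.2047·364.08 = 438.6 MPa
τ_max > 354 MPa → exceeds allowable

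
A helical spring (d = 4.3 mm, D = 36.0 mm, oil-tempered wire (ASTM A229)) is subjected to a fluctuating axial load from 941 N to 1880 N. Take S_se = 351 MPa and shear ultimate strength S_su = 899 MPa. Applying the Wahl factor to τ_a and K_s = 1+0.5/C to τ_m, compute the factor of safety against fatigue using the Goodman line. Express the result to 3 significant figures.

0.268

C = D/d = 36.0/4.3 = 8.3721; K_W = (4C−1)/(4C−4)+0.615/C = 1.1752; K_s = 1+0.5/C = 1.0597
F_a = (F_max−F_min)/2 = 469.5 N; F_m = (F_max+F_min)/2 = 1410.5 N
τ_a = K_W·8F_aD/(πd³) = 1.1752 × 541.34 = 636.18 MPa
τ_m = K_s·8F_mD/(πd³) = 1.0597 × 1626.3 = 1723.5 MPa
Goodman: 1/n_f = τ_a/S_se + τ_m/S_su = 636.18/351 + 1723.5/899 = 1.81249 + 1.91709 = 3.7296
n_f = 1/3.7296 = 0.2681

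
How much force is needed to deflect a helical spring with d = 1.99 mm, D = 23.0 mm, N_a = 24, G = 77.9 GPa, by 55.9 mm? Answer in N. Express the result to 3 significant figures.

29.2 N

k = Gd⁴/(8D³N_a) = (77.9×10³)(1.99⁴)/(8·23.0³·24) = 0.52296 N/mm
F = k·δ = 0.52296 × 55.9 = 29.233 N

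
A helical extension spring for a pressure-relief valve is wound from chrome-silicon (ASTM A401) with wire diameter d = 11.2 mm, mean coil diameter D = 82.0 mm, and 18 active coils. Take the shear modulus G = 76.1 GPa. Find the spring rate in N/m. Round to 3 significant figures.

15100 N/m

k = Gd⁴/(8D³N_a) = (76.1×10³ × 11.2⁴) / (8 × 82.0³ × 18)
  = 1.19745e+09 / 7.9397e+07 = 15.082 N/mm = 15082 N/m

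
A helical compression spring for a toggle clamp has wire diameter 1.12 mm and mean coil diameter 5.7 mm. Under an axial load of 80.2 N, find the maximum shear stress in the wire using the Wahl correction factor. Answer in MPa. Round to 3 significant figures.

Spring index C = D/d = 5.7/1.12 = 5.0893
K_W = (4C−1)/(4C−4) + 0.615/C = 19.357/16.357 + 0.1208 = 1.3042
τ₀ = 8FD/(πd³) = 8·80.2·5.7/(π·1.12³) = 3657.12/4.4137 = 828.58 MPa
τ_max = K·τ₀ = 1.3042 × 828.58 = 1080.7 MPa

1080 MPa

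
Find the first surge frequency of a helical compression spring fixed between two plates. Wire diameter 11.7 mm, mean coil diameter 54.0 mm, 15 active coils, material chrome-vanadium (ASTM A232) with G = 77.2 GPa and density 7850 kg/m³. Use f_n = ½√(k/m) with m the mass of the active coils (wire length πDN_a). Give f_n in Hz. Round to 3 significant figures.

94.4 Hz

k = Gd⁴/(8D³N_a) = (77.2×10³)(11.7⁴)/(8·54.0³·15) = 76.559 N/mm = 76559 N/m
Wire length L = πDN_a = π·54.0·15 = 2544.7 mm
m = ρ·(πd²/4)·L = 7850 × 107.51×10⁻⁶ m² × 2.5447 m = 2.1477 kg
f_n = ½√(k/m) = 0.5·√(76559/2.1477) = 0.5·√(35648) = 94.403 Hz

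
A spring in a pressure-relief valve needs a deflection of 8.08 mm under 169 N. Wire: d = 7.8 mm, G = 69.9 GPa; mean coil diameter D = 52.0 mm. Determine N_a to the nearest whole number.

Required rate k = F/δ = 169/8.08 = 20.916 N/mm
N_a = Gd⁴/(8D³k) = (69.9×10³ × 7.8⁴)/(8 × 52.0³ × 20.916)
    = 2.58735e+08 / 2.35275e+07 = 11 → 11 coils

11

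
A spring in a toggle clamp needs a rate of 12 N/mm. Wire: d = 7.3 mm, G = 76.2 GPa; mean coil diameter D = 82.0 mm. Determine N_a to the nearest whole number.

N_a = Gd⁴/(8D³k) = (76.2×10³ × 7.3⁴)/(8 × 82.0³ × 12)
    = 2.16395e+08 / 5.29313e+07 = 4.088 → 4 coils

4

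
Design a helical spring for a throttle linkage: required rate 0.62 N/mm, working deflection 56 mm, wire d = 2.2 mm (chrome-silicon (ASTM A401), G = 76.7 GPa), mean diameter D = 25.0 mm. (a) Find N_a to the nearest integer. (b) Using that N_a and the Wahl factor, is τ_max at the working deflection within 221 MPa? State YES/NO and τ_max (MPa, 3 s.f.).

N_a = Gd⁴/(8D³k) = (76.7×10³)(2.2⁴)/(8·25.0³·0.62) = 23.18 → N_a = 23
Actual rate k = Gd⁴/(8D³·23) = 0.62495 N/mm
Working load F = kδ = 0.62495·56 = 34.997 N
C = 25.0/2.2 = 11.3636; K_W = (4C−1)/(4C−4)+0.615/C = 1.1265
τ_max = K_W·8FD/(πd³) = 1.1265·209.24 = 235.71 MPa
τ_max > 221 MPa → exceeds allowable

(a) 23 coils; (b) NO, τ_max = 236 MPa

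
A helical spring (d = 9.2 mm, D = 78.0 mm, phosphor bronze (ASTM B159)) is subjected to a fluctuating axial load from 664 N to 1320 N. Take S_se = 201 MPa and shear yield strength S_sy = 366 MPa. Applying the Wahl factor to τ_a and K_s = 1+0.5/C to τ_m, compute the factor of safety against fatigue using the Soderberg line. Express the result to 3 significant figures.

0.819

C = D/d = 78.0/9.2 = 8.4783; K_W = (4C−1)/(4C−4)+0.615/C = 1.1728; K_s = 1+0.5/C = 1.0590
F_a = (F_max−F_min)/2 = 328 N; F_m = (F_max+F_min)/2 = 992 N
τ_a = K_W·8F_aD/(πd³) = 1.1728 × 83.665 = 98.125 MPa
τ_m = K_s·8F_mD/(πd³) = 1.0590 × 253.04 = 267.96 MPa
Soderberg: 1/n_f = τ_a/S_se + τ_m/S_sy = 98.125/201 + 267.96/366 = 0.48818 + 0.73213 = 1.2203
n_f = 1/1.2203 = 0.8195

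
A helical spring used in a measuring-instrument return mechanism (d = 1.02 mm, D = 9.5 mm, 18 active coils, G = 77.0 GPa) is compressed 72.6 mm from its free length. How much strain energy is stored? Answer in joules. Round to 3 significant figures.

1.78 J

k = Gd⁴/(8D³N_a) = (77.0×10³)(1.02⁴)/(8·9.5³·18) = 0.67508 N/mm
U = ½kδ² = 0.5 × 0.67508 × 72.6² = 1779.1 N·mm = 1.7791 J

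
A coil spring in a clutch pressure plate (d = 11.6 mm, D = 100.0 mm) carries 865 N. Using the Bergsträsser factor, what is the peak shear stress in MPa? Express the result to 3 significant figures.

164 MPa

Spring index C = D/d = 100.0/11.6 = 8.6207
K_B = (4C+2)/(4C−3) = 36.483/31.483 = 1.1588
τ₀ = 8FD/(πd³) = 8·865·100.0/(π·11.6³) = 692000/4903.7 = 141.12 MPa
τ_max = K·τ₀ = 1.1588 × 141.12 = 163.53 MPa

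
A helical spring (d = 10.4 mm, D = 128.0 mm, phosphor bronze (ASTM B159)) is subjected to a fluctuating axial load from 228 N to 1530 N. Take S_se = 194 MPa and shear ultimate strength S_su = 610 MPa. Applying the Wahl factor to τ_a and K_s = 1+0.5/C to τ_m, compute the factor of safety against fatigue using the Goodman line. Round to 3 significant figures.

C = D/d = 128.0/10.4 = 12.3077; K_W = (4C−1)/(4C−4)+0.615/C = 1.1163; K_s = 1+0.5/C = 1.0406
F_a = (F_max−F_min)/2 = 651 N; F_m = (F_max+F_min)/2 = 879 N
τ_a = K_W·8F_aD/(πd³) = 1.1163 × 188.64 = 210.58 MPa
τ_m = K_s·8F_mD/(πd³) = 1.0406 × 254.71 = 265.05 MPa
Goodman: 1/n_f = τ_a/S_se + τ_m/S_su = 210.58/194 + 265.05/610 = 1.08545 + 0.43451 = 1.52
n_f = 1/1.52 = 0.6579

0.658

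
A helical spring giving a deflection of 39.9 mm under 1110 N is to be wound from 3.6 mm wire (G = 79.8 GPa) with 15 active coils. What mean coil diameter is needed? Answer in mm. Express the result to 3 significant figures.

15.9 mm

Required rate k = F/δ = 1110/39.9 = 27.82 N/mm
D = (Gd⁴/(8N_a·k))^(1/3) = (79.8×10³·3.6⁴/(8·15·27.82))^(1/3)
  = (4014.96)^(1/3) = 15.8938 mm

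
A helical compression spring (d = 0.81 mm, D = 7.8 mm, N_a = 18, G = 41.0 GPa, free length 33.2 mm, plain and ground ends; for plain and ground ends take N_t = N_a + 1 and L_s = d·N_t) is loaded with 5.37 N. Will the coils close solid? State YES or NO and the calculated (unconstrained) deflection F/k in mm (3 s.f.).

YES, δ = 20.8 mm

k = Gd⁴/(8D³N_a) = (41.0×10³)(0.81⁴)/(8·7.8³·18) = 0.25827 N/mm
N_t = 19; L_s = 0.81·19 = 15.39 mm; δ_solid = L₀ − L_s = 33.2 − 15.39 = 17.81 mm
δ = F/k = 5.37/0.25827 = 20.792 mm
δ ≥ δ_solid → spring goes solid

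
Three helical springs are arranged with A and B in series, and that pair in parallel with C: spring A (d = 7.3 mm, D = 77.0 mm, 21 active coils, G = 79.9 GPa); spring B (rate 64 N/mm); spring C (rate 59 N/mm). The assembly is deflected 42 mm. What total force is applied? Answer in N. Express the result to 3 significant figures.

2600 N

k_A = Gd⁴/(8D³N_a) = (79.9×10³)(7.3⁴)/(8·77.0³·21) = 2.9584 N/mm
Springs A,B series: k_AB = 1/(1/2.9584+1/64) = 2.8277 N/mm; parallel with C: k_eq = 2.8277+59 = 61.828 N/mm
F = k_eq·δ = 61.828·42 = 2596.8 N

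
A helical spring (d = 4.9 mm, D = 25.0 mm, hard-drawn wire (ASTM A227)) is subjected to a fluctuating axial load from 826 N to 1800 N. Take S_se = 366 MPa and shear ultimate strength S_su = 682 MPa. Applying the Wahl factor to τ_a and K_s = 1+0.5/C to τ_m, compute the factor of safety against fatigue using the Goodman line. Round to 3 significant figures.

C = D/d = 25.0/4.9 = 5.1020; K_W = (4C−1)/(4C−4)+0.615/C = 1.3034; K_s = 1+0.5/C = 1.0980
F_a = (F_max−F_min)/2 = 487 N; F_m = (F_max+F_min)/2 = 1313 N
τ_a = K_W·8F_aD/(πd³) = 1.3034 × 263.52 = 343.47 MPa
τ_m = K_s·8F_mD/(πd³) = 1.0980 × 710.49 = 780.12 MPa
Goodman: 1/n_f = τ_a/S_se + τ_m/S_su = 343.47/366 + 780.12/682 = 0.93845 + 1.14386 = 2.0823
n_f = 1/2.0823 = 0.4802

0.480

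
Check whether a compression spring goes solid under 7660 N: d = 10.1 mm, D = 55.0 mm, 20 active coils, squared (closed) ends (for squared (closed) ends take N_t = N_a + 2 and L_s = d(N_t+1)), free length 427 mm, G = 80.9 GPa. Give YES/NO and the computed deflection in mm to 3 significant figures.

YES, δ = 242 mm

k = Gd⁴/(8D³N_a) = (80.9×10³)(10.1⁴)/(8·55.0³·20) = 31.625 N/mm
N_t = 22; L_s = 10.1·23 = 232.3 mm; δ_solid = L₀ − L_s = 427 − 232.3 = 194.7 mm
δ = F/k = 7660/31.625 = 242.22 mm
δ ≥ δ_solid → spring goes solid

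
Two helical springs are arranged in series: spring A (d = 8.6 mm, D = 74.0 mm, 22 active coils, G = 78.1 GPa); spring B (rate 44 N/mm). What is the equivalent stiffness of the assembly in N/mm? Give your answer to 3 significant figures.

k_A = Gd⁴/(8D³N_a) = (78.1×10³)(8.6⁴)/(8·74.0³·22) = 5.9901 N/mm
Series: 1/k_eq = 1/5.9901 + 1/44 = 0.18967; k_eq = 5.2724 N/mm

5.27 N/mm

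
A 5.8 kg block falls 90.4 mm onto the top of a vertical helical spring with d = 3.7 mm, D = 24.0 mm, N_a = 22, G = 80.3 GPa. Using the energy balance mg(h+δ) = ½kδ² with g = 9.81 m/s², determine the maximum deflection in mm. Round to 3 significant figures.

k = Gd⁴/(8D³N_a) = (80.3×10³)(3.7⁴)/(8·24.0³·22) = 6.1855 N/mm
W = mg = 5.8 × 9.81 = 56.898 N
½kδ² − Wδ − Wh = 0 → δ = (W + √(W² + 2kWh))/k
δ = (56.898 + √(3237.4 + 63631.4))/6.1855 = (56.898 + 258.59)/6.1855 = 51.004 mm

51.0 mm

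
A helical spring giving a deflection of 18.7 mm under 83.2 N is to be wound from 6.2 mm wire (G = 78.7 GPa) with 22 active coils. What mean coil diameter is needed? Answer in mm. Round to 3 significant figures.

53.0 mm

Required rate k = F/δ = 83.2/18.7 = 4.4492 N/mm
D = (Gd⁴/(8N_a·k))^(1/3) = (78.7×10³·6.2⁴/(8·22·4.4492))^(1/3)
  = (148507)^(1/3) = 52.9561 mm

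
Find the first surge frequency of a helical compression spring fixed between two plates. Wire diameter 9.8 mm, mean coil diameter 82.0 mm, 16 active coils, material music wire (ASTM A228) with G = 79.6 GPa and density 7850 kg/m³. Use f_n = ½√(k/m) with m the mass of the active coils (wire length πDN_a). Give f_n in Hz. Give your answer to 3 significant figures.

32.6 Hz

k = Gd⁴/(8D³N_a) = (79.6×10³)(9.8⁴)/(8·82.0³·16) = 10.403 N/mm = 10403 N/m
Wire length L = πDN_a = π·82.0·16 = 4121.8 mm
m = ρ·(πd²/4)·L = 7850 × 75.43×10⁻⁶ m² × 4.1218 m = 2.4406 kg
f_n = ½√(k/m) = 0.5·√(10403/2.4406) = 0.5·√(4262.6) = 32.644 Hz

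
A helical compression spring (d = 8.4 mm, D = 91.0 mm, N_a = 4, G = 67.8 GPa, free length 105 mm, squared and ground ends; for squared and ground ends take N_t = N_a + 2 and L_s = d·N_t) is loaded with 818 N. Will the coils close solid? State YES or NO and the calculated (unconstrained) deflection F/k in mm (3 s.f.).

YES, δ = 58.4 mm

k = Gd⁴/(8D³N_a) = (67.8×10³)(8.4⁴)/(8·91.0³·4) = 13.998 N/mm
N_t = 6; L_s = 8.4·6 = 50.4 mm; δ_solid = L₀ − L_s = 105 − 50.4 = 54.6 mm
δ = F/k = 818/13.998 = 58.436 mm
δ ≥ δ_solid → spring goes solid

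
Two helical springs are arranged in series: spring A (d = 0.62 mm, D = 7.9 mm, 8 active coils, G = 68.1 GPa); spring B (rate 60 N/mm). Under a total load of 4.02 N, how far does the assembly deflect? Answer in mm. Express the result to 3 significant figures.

k_A = Gd⁴/(8D³N_a) = (68.1×10³)(0.62⁴)/(8·7.9³·8) = 0.3189 N/mm
Series: 1/k_eq = 1/0.3189 + 1/60 = 3.1525; k_eq = 0.31721 N/mm
δ = F/k_eq = 4.02/0.31721 = 12.673 mm

12.7 mm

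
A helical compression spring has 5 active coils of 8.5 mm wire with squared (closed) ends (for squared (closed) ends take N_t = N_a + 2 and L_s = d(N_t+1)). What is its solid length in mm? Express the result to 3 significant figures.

68.0 mm

squared (closed) ends: N_t = N_a + 2 = 5 + 2 = 7
L_s = d·(N_t+1) = 8.5 × 8 = 68 mm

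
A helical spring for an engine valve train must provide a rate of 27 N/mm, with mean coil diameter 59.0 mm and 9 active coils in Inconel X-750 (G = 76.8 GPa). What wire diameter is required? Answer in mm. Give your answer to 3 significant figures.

d = (8D³N_a·k / G)^(1/4) = (8·59.0³·9·27 / (76.8×10³))^0.25
  = (5198.7)^0.25 = 8.4913 mm

8.49 mm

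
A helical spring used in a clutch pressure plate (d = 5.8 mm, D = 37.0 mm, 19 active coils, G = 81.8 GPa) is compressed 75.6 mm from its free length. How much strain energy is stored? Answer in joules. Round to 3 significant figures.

k = Gd⁴/(8D³N_a) = (81.8×10³)(5.8⁴)/(8·37.0³·19) = 12.023 N/mm
U = ½kδ² = 0.5 × 12.023 × 75.6² = 34358 N·mm = 34.358 J

34.4 J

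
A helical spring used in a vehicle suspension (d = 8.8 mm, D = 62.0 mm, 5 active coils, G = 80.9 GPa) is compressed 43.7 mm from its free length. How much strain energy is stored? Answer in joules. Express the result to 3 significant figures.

k = Gd⁴/(8D³N_a) = (80.9×10³)(8.8⁴)/(8·62.0³·5) = 50.891 N/mm
U = ½kδ² = 0.5 × 50.891 × 43.7² = 48593 N·mm = 48.593 J

48.6 J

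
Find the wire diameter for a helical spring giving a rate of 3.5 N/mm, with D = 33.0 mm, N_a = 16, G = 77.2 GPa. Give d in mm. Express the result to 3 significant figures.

d = (8D³N_a·k / G)^(1/4) = (8·33.0³·16·3.5 / (77.2×10³))^0.25
  = (208.55)^0.25 = 3.8001 mm

3.80 mm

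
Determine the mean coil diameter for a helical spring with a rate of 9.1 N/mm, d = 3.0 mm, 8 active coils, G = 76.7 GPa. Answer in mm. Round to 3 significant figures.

22.0 mm

D = (Gd⁴/(8N_a·k))^(1/3) = (76.7×10³·3.0⁴/(8·8·9.1))^(1/3)
  = (10667.4)^(1/3) = 22.0134 mm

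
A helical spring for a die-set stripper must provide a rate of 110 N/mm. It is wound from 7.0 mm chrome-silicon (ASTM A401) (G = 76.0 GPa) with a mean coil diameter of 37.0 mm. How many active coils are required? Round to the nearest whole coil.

N_a = Gd⁴/(8D³k) = (76.0×10³ × 7.0⁴)/(8 × 37.0³ × 110)
    = 1.82476e+08 / 4.45746e+07 = 4.094 → 4 coils

4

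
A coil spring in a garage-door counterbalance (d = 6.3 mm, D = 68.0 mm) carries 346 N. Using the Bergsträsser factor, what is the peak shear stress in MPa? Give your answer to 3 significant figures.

269 MPa

Spring index C = D/d = 68.0/6.3 = 10.7937
K_B = (4C+2)/(4C−3) = 45.175/40.175 = 1.1245
τ₀ = 8FD/(πd³) = 8·346·68.0/(π·6.3³) = 188224/785.55 = 239.61 MPa
τ_max = K·τ₀ = 1.1245 × 239.61 = 269.43 MPa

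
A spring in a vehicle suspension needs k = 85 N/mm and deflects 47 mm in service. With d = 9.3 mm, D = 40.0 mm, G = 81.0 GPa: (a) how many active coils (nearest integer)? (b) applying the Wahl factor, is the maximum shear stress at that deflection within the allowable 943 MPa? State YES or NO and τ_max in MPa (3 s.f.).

N_a = Gd⁴/(8D³k) = (81.0×10³)(9.3⁴)/(8·40.0³·85) = 13.92 → N_a = 14
Actual rate k = Gd⁴/(8D³·14) = 84.532 N/mm
Working load F = kδ = 84.532·47 = 3973 N
C = 40.0/9.3 = 4.3011; K_W = (4C−1)/(4C−4)+0.615/C = 1.3702
τ_max = K_W·8FD/(πd³) = 1.3702·503.12 = 689.36 MPa
τ_max ≤ 943 MPa → acceptable

(a) 14 coils; (b) YES, τ_max = 689 MPa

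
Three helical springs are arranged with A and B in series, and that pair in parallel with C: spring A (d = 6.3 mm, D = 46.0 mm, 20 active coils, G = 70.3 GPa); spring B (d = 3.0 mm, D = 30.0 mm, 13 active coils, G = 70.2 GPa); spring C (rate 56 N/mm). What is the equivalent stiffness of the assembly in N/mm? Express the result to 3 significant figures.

57.6 N/mm

k_A = Gd⁴/(8D³N_a) = (70.3×10³)(6.3⁴)/(8·46.0³·20) = 7.1109 N/mm
k_B = Gd⁴/(8D³N_a) = (70.2×10³)(3.0⁴)/(8·30.0³·13) = 2.025 N/mm
Springs A,B series: k_AB = 1/(1/7.1109+1/2.025) = 1.5762 N/mm; parallel with C: k_eq = 1.5762+56 = 57.576 N/mm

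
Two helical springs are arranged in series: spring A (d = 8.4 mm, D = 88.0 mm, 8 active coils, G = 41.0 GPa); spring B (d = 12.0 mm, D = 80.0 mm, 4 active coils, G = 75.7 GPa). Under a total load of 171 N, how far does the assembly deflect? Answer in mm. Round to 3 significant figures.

38.3 mm

k_A = Gd⁴/(8D³N_a) = (41.0×10³)(8.4⁴)/(8·88.0³·8) = 4.6803 N/mm
k_B = Gd⁴/(8D³N_a) = (75.7×10³)(12.0⁴)/(8·80.0³·4) = 95.808 N/mm
Series: 1/k_eq = 1/4.6803 + 1/95.808 = 0.2241; k_eq = 4.4623 N/mm
δ = F/k_eq = 171/4.4623 = 38.321 mm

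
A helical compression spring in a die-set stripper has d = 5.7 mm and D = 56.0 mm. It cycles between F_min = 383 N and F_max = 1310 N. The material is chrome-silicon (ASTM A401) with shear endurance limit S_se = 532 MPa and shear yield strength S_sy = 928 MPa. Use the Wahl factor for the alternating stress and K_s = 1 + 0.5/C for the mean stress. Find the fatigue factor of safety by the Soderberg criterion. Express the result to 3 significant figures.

0.663

C = D/d = 56.0/5.7 = 9.8246; K_W = (4C−1)/(4C−4)+0.615/C = 1.1476; K_s = 1+0.5/C = 1.0509
F_a = (F_max−F_min)/2 = 463.5 N; F_m = (F_max+F_min)/2 = 846.5 N
τ_a = K_W·8F_aD/(πd³) = 1.1476 × 356.91 = 409.58 MPa
τ_m = K_s·8F_mD/(πd³) = 1.0509 × 651.82 = 685 MPa
Soderberg: 1/n_f = τ_a/S_se + τ_m/S_sy = 409.58/532 + 685/928 = 0.76989 + 0.73814 = 1.508
n_f = 1/1.508 = 0.6631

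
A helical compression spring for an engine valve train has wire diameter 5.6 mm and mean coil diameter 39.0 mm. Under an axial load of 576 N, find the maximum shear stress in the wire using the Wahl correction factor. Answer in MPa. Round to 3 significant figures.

Spring index C = D/d = 39.0/5.6 = 6.9643
K_W = (4C−1)/(4C−4) + 0.615/C = 26.857/23.857 + 0.0883 = 1.2141
τ₀ = 8FD/(πd³) = 8·576·39.0/(π·5.6³) = 179712/551.71 = 325.73 MPa
τ_max = K·τ₀ = 1.2141 × 325.73 = 395.46 MPa

395 MPa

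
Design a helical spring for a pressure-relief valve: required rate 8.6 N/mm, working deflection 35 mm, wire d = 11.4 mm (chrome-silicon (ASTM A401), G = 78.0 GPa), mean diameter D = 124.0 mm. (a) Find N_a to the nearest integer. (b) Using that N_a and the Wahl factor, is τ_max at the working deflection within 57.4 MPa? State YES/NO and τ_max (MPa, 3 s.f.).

N_a = Gd⁴/(8D³k) = (78.0×10³)(11.4⁴)/(8·124.0³·8.6) = 10.04 → N_a = 10
Actual rate k = Gd⁴/(8D³·10) = 8.6369 N/mm
Working load F = kδ = 8.6369·35 = 302.29 N
C = 124.0/11.4 = 10.8772; K_W = (4C−1)/(4C−4)+0.615/C = 1.1325
τ_max = K_W·8FD/(πd³) = 1.1325·64.428 = 72.963 MPa
τ_max > 57.4 MPa → exceeds allowable

(a) 10 coils; (b) NO, τ_max = 73.0 MPa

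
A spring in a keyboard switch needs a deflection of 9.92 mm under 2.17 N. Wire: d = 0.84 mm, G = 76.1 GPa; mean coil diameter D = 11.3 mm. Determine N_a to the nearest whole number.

15

Required rate k = F/δ = 2.17/9.92 = 0.21875 N/mm
N_a = Gd⁴/(8D³k) = (76.1×10³ × 0.84⁴)/(8 × 11.3³ × 0.21875)
    = 37888 / 2525.07 = 15 → 15 coils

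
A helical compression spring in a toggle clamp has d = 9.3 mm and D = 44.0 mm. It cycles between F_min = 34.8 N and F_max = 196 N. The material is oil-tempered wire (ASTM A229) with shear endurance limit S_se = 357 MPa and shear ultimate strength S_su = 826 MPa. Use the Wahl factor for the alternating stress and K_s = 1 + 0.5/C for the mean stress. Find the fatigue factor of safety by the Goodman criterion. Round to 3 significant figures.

C = D/d = 44.0/9.3 = 4.7312; K_W = (4C−1)/(4C−4)+0.615/C = 1.3310; K_s = 1+0.5/C = 1.1057
F_a = (F_max−F_min)/2 = 80.6 N; F_m = (F_max+F_min)/2 = 115.4 N
τ_a = K_W·8F_aD/(πd³) = 1.3310 × 11.227 = 14.944 MPa
τ_m = K_s·8F_mD/(πd³) = 1.1057 × 16.075 = 17.774 MPa
Goodman: 1/n_f = τ_a/S_se + τ_m/S_su = 14.944/357 + 17.774/826 = 0.04186 + 0.02152 = 0.063377
n_f = 1/0.063377 = 15.78

15.8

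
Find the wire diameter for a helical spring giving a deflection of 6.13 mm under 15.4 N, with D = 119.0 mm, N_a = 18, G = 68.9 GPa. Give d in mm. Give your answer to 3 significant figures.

9.70 mm

Required rate k = F/δ = 15.4/6.13 = 2.5122 N/mm
d = (8D³N_a·k / G)^(1/4) = (8·119.0³·18·2.5122 / (68.9×10³))^0.25
  = (8848)^0.25 = 9.6986 mm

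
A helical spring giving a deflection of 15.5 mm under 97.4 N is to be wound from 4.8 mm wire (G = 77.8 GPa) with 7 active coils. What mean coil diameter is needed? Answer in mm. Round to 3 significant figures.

Required rate k = F/δ = 97.4/15.5 = 6.2839 N/mm
D = (Gd⁴/(8N_a·k))^(1/3) = (77.8×10³·4.8⁴/(8·7·6.2839))^(1/3)
  = (117362)^(1/3) = 48.9602 mm

49.0 mm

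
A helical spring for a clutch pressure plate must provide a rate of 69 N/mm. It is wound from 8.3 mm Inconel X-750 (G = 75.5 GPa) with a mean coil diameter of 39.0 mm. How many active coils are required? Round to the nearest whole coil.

11

N_a = Gd⁴/(8D³k) = (75.5×10³ × 8.3⁴)/(8 × 39.0³ × 69)
    = 3.5831e+08 / 3.27441e+07 = 10.94 → 11 coils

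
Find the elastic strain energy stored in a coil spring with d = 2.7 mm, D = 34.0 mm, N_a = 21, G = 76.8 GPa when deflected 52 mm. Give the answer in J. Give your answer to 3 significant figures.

k = Gd⁴/(8D³N_a) = (76.8×10³)(2.7⁴)/(8·34.0³·21) = 0.61812 N/mm
U = ½kδ² = 0.5 × 0.61812 × 52² = 835.69 N·mm = 0.83569 J

0.836 J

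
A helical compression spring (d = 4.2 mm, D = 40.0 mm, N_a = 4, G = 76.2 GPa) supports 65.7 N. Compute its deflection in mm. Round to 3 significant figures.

5.67 mm

k = Gd⁴/(8D³N_a) = (76.2×10³)(4.2⁴)/(8·40.0³·4) = 11.578 N/mm
δ = F/k = 65.7 / 11.578 = 5.6747 mm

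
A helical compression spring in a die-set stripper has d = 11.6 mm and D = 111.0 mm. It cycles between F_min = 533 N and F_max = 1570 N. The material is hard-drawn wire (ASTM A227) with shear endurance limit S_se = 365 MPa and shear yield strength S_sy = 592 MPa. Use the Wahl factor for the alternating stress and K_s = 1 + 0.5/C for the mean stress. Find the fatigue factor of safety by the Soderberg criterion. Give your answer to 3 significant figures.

1.58

C = D/d = 111.0/11.6 = 9.5690; K_W = (4C−1)/(4C−4)+0.615/C = 1.1518; K_s = 1+0.5/C = 1.0523
F_a = (F_max−F_min)/2 = 518.5 N; F_m = (F_max+F_min)/2 = 1051.5 N
τ_a = K_W·8F_aD/(πd³) = 1.1518 × 93.894 = 108.15 MPa
τ_m = K_s·8F_mD/(πd³) = 1.0523 × 190.41 = 200.36 MPa
Soderberg: 1/n_f = τ_a/S_se + τ_m/S_sy = 108.15/365 + 200.36/592 = 0.29629 + 0.33845 = 0.63474
n_f = 1/0.63474 = 1.575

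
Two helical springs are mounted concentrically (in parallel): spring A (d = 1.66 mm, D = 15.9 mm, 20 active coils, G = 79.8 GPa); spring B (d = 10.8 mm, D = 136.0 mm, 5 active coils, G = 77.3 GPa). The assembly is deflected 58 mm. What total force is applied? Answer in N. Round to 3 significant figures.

k_A = Gd⁴/(8D³N_a) = (79.8×10³)(1.66⁴)/(8·15.9³·20) = 0.94216 N/mm
k_B = Gd⁴/(8D³N_a) = (77.3×10³)(10.8⁴)/(8·136.0³·5) = 10.452 N/mm
Parallel: k_eq = 0.94216 + 10.452 = 11.394 N/mm
F = k_eq·δ = 11.394·58 = 660.86 N

661 N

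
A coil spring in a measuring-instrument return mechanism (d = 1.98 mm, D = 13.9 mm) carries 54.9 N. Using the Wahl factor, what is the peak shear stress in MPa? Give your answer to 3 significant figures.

Spring index C = D/d = 13.9/1.98 = 7.0202
K_W = (4C−1)/(4C−4) + 0.615/C = 27.081/24.081 + 0.0876 = 1.2122
τ₀ = 8FD/(πd³) = 8·54.9·13.9/(π·1.98³) = 6104.88/24.386 = 250.34 MPa
τ_max = K·τ₀ = 1.2122 × 250.34 = 303.46 MPa

303 MPa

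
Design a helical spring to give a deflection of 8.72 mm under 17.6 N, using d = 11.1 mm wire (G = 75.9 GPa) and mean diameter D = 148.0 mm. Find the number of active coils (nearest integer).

Required rate k = F/δ = 17.6/8.72 = 2.0183 N/mm
N_a = Gd⁴/(8D³k) = (75.9×10³ × 11.1⁴)/(8 × 148.0³ × 2.0183)
    = 1.15222e+09 / 5.23445e+07 = 22.01 → 22 coils

22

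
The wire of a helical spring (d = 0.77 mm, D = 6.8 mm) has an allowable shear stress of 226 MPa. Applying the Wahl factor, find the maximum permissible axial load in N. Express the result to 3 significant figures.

5.11 N

C = D/d = 6.8/0.77 = 8.8312
K_W = (4C−1)/(4C−4) + 0.615/C = 34.325/31.325 + 0.0696 = 1.1654
τ_max = K·8FD/(πd³) → F_max = τ_allow·πd³/(8DK)
F_max = 226·π·0.77³/(8·6.8·1.1654) = 324.14/63.398 = 5.1127 N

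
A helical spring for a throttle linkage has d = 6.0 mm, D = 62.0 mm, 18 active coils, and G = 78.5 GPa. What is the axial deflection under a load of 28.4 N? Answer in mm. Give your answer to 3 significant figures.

9.58 mm

k = Gd⁴/(8D³N_a) = (78.5×10³)(6.0⁴)/(8·62.0³·18) = 2.9644 N/mm
δ = F/k = 28.4 / 2.9644 = 9.5803 mm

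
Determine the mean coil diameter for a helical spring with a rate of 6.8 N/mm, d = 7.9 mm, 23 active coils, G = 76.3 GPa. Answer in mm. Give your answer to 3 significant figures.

61.9 mm

D = (Gd⁴/(8N_a·k))^(1/3) = (76.3×10³·7.9⁴/(8·23·6.8))^(1/3)
  = (237523)^(1/3) = 61.9301 mm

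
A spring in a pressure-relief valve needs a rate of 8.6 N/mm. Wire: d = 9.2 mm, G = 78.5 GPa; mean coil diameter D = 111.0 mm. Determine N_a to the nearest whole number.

N_a = Gd⁴/(8D³k) = (78.5×10³ × 9.2⁴)/(8 × 111.0³ × 8.6)
    = 5.62368e+08 / 9.4093e+07 = 5.977 → 6 coils

6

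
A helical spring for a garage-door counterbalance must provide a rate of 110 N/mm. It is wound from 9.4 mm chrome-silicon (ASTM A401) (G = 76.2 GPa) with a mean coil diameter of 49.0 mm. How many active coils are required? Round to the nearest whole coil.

6

N_a = Gd⁴/(8D³k) = (76.2×10³ × 9.4⁴)/(8 × 49.0³ × 110)
    = 5.94931e+08 / 1.03531e+08 = 5.746 → 6 coils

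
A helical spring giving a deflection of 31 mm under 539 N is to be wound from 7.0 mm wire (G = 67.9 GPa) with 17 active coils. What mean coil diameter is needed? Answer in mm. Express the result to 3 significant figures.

41.0 mm

Required rate k = F/δ = 539/31 = 17.387 N/mm
D = (Gd⁴/(8N_a·k))^(1/3) = (67.9×10³·7.0⁴/(8·17·17.387))^(1/3)
  = (68943.9)^(1/3) = 41.0045 mm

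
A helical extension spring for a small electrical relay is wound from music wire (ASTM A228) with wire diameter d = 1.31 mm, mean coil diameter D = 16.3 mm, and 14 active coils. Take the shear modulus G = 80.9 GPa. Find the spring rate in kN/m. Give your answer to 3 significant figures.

k = Gd⁴/(8D³N_a) = (80.9×10³ × 1.31⁴) / (8 × 16.3³ × 14)
  = 238250 / 485044 = 0.49119 N/mm

0.491 kN/m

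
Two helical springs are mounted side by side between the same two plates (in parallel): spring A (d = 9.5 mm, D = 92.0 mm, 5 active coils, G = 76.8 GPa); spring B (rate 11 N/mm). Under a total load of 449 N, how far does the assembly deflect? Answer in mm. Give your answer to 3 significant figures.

k_A = Gd⁴/(8D³N_a) = (76.8×10³)(9.5⁴)/(8·92.0³·5) = 20.083 N/mm
Parallel: k_eq = 20.083 + 11 = 31.083 N/mm
δ = F/k_eq = 449/31.083 = 14.445 mm

14.4 mm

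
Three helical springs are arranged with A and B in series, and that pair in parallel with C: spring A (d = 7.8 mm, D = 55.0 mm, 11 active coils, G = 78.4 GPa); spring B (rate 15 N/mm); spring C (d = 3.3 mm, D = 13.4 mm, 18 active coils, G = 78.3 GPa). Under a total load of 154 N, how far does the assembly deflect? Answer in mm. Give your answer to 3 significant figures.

4.36 mm

k_A = Gd⁴/(8D³N_a) = (78.4×10³)(7.8⁴)/(8·55.0³·11) = 19.821 N/mm
k_C = Gd⁴/(8D³N_a) = (78.3×10³)(3.3⁴)/(8·13.4³·18) = 26.8 N/mm
Springs A,B series: k_AB = 1/(1/19.821+1/15) = 8.5384 N/mm; parallel with C: k_eq = 8.5384+26.8 = 35.339 N/mm
δ = F/k_eq = 154/35.339 = 4.3578 mm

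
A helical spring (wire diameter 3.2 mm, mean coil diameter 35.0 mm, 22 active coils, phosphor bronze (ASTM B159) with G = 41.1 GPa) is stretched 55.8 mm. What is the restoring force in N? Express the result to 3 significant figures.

k = Gd⁴/(8D³N_a) = (41.1×10³)(3.2⁴)/(8·35.0³·22) = 0.57112 N/mm
F = k·δ = 0.57112 × 55.8 = 31.868 N

31.9 N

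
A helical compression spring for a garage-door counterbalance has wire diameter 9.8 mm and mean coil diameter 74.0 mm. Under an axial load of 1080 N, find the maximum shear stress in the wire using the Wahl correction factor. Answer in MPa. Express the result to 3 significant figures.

259 MPa

Spring index C = D/d = 74.0/9.8 = 7.5510
K_W = (4C−1)/(4C−4) + 0.615/C = 29.204/26.204 + 0.0814 = 1.1959
τ₀ = 8FD/(πd³) = 8·1080·74.0/(π·9.8³) = 639360/2956.8 = 216.23 MPa
τ_max = K·τ₀ = 1.1959 × 216.23 = 258.6 MPa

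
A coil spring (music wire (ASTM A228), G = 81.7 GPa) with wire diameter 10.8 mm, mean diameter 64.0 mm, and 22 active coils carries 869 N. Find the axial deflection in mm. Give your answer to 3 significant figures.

36.1 mm

k = Gd⁴/(8D³N_a) = (81.7×10³)(10.8⁴)/(8·64.0³·22) = 24.092 N/mm
δ = F/k = 869 / 24.092 = 36.071 mm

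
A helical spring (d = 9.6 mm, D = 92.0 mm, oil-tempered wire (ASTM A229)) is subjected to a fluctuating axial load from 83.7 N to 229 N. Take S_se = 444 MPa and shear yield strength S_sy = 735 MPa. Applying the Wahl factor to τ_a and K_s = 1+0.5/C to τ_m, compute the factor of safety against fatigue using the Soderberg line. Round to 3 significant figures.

9.16

C = D/d = 92.0/9.6 = 9.5833; K_W = (4C−1)/(4C−4)+0.615/C = 1.1516; K_s = 1+0.5/C = 1.0522
F_a = (F_max−F_min)/2 = 72.65 N; F_m = (F_max+F_min)/2 = 156.35 N
τ_a = K_W·8F_aD/(πd³) = 1.1516 × 19.238 = 22.153 MPa
τ_m = K_s·8F_mD/(πd³) = 1.0522 × 41.401 = 43.561 MPa
Soderberg: 1/n_f = τ_a/S_se + τ_m/S_sy = 22.153/444 + 43.561/735 = 0.04989 + 0.05927 = 0.10916
n_f = 1/0.10916 = 9.161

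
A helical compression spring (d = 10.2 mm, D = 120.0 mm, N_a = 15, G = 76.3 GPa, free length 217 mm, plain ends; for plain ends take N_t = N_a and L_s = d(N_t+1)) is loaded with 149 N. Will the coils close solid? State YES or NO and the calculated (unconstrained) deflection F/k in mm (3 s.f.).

k = Gd⁴/(8D³N_a) = (76.3×10³)(10.2⁴)/(8·120.0³·15) = 3.9829 N/mm
N_t = 15; L_s = 10.2·16 = 163.2 mm; δ_solid = L₀ − L_s = 217 − 163.2 = 53.8 mm
δ = F/k = 149/3.9829 = 37.41 mm
δ < δ_solid → spring does not go solid

NO, δ = 37.4 mm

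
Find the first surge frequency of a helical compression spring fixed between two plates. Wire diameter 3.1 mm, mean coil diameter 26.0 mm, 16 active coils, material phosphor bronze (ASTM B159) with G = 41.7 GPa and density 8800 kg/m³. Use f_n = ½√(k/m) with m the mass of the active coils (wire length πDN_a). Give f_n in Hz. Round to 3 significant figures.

k = Gd⁴/(8D³N_a) = (41.7×10³)(3.1⁴)/(8·26.0³·16) = 1.7118 N/mm = 1711.8 N/m
Wire length L = πDN_a = π·26.0·16 = 1306.9 mm
m = ρ·(πd²/4)·L = 8800 × 7.5477×10⁻⁶ m² × 1.3069 m = 0.086804 kg
f_n = ½√(k/m) = 0.5·√(1711.8/0.086804) = 0.5·√(19720) = 70.215 Hz

70.2 Hz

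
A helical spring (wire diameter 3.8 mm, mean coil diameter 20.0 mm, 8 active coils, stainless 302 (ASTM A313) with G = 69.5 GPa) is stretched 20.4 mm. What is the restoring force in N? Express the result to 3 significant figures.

577 N

k = Gd⁴/(8D³N_a) = (69.5×10³)(3.8⁴)/(8·20.0³·8) = 28.304 N/mm
F = k·δ = 28.304 × 20.4 = 577.4 N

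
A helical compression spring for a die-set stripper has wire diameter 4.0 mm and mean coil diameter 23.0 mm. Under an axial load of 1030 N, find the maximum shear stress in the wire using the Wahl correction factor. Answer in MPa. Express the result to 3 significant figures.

Spring index C = D/d = 23.0/4.0 = 5.7500
K_W = (4C−1)/(4C−4) + 0.615/C = 22.000/19.000 + 0.1070 = 1.2649
τ₀ = 8FD/(πd³) = 8·1030·23.0/(π·4.0³) = 189520/201.06 = 942.6 MPa
τ_max = K·τ₀ = 1.2649 × 942.6 = 1192.2 MPa

1190 MPa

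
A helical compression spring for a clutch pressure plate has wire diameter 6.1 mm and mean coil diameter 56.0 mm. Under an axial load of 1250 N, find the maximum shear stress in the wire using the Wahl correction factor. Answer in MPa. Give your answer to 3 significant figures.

910 MPa

Spring index C = D/d = 56.0/6.1 = 9.1803
K_W = (4C−1)/(4C−4) + 0.615/C = 35.721/32.721 + 0.0670 = 1.1587
τ₀ = 8FD/(πd³) = 8·1250·56.0/(π·6.1³) = 560000/713.08 = 785.32 MPa
τ_max = K·τ₀ = 1.1587 × 785.32 = 909.93 MPa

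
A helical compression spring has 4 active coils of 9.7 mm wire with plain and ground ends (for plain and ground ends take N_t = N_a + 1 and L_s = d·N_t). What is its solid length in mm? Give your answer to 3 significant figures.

48.5 mm

plain and ground ends: N_t = N_a + 1 = 4 + 1 = 5
L_s = d·N_t = 9.7 × 5 = 48.5 mm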